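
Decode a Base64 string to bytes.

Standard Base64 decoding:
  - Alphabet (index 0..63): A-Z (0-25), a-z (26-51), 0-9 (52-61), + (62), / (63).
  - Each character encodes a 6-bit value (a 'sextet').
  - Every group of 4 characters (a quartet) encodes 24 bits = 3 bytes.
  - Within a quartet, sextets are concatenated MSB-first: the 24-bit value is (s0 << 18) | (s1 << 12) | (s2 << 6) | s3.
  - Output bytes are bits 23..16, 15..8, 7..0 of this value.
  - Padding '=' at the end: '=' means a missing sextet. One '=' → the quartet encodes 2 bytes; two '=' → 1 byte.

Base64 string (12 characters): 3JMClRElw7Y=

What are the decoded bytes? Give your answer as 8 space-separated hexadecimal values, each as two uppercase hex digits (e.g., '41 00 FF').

After char 0 ('3'=55): chars_in_quartet=1 acc=0x37 bytes_emitted=0
After char 1 ('J'=9): chars_in_quartet=2 acc=0xDC9 bytes_emitted=0
After char 2 ('M'=12): chars_in_quartet=3 acc=0x3724C bytes_emitted=0
After char 3 ('C'=2): chars_in_quartet=4 acc=0xDC9302 -> emit DC 93 02, reset; bytes_emitted=3
After char 4 ('l'=37): chars_in_quartet=1 acc=0x25 bytes_emitted=3
After char 5 ('R'=17): chars_in_quartet=2 acc=0x951 bytes_emitted=3
After char 6 ('E'=4): chars_in_quartet=3 acc=0x25444 bytes_emitted=3
After char 7 ('l'=37): chars_in_quartet=4 acc=0x951125 -> emit 95 11 25, reset; bytes_emitted=6
After char 8 ('w'=48): chars_in_quartet=1 acc=0x30 bytes_emitted=6
After char 9 ('7'=59): chars_in_quartet=2 acc=0xC3B bytes_emitted=6
After char 10 ('Y'=24): chars_in_quartet=3 acc=0x30ED8 bytes_emitted=6
Padding '=': partial quartet acc=0x30ED8 -> emit C3 B6; bytes_emitted=8

Answer: DC 93 02 95 11 25 C3 B6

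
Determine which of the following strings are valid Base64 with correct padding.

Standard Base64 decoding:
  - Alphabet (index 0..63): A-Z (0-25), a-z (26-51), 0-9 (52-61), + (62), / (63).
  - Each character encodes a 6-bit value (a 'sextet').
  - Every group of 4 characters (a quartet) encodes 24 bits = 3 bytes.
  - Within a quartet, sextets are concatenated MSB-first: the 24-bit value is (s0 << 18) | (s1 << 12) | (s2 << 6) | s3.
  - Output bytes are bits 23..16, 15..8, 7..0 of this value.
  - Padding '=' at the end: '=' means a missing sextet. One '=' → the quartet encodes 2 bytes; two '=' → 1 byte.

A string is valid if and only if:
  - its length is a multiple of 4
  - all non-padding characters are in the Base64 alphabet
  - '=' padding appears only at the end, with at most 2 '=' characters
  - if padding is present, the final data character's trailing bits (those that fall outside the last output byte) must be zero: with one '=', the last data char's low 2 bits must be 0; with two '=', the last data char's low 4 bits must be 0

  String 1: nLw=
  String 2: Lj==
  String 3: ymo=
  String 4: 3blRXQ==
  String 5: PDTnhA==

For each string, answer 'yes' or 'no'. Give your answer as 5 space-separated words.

Answer: yes no yes yes yes

Derivation:
String 1: 'nLw=' → valid
String 2: 'Lj==' → invalid (bad trailing bits)
String 3: 'ymo=' → valid
String 4: '3blRXQ==' → valid
String 5: 'PDTnhA==' → valid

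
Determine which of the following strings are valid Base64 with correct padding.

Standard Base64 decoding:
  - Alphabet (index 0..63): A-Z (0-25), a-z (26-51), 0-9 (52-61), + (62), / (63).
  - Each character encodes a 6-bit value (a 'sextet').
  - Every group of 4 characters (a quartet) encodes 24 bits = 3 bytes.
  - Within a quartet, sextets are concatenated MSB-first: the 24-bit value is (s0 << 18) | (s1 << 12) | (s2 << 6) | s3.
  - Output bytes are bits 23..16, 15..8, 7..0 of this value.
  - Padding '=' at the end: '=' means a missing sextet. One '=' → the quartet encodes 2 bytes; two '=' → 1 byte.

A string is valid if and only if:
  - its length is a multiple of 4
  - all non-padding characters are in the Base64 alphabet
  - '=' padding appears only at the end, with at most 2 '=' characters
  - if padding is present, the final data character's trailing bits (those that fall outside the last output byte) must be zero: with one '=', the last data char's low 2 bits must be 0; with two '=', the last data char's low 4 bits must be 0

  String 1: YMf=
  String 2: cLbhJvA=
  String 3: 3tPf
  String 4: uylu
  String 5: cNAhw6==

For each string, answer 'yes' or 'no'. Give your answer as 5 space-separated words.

String 1: 'YMf=' → invalid (bad trailing bits)
String 2: 'cLbhJvA=' → valid
String 3: '3tPf' → valid
String 4: 'uylu' → valid
String 5: 'cNAhw6==' → invalid (bad trailing bits)

Answer: no yes yes yes no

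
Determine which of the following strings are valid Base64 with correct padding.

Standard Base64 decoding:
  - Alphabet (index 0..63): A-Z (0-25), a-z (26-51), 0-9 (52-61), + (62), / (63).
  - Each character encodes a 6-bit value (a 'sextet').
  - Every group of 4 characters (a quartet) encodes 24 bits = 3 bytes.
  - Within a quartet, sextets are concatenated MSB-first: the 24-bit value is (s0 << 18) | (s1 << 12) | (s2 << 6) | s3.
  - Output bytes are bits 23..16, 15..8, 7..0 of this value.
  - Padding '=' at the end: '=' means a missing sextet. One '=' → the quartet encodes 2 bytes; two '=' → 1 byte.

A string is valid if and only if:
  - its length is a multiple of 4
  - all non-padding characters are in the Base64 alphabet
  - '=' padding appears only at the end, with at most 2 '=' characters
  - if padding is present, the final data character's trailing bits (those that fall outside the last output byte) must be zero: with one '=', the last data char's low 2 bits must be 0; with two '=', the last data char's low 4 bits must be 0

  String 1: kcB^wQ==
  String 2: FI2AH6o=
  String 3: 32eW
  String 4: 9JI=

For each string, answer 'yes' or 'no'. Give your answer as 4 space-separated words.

String 1: 'kcB^wQ==' → invalid (bad char(s): ['^'])
String 2: 'FI2AH6o=' → valid
String 3: '32eW' → valid
String 4: '9JI=' → valid

Answer: no yes yes yes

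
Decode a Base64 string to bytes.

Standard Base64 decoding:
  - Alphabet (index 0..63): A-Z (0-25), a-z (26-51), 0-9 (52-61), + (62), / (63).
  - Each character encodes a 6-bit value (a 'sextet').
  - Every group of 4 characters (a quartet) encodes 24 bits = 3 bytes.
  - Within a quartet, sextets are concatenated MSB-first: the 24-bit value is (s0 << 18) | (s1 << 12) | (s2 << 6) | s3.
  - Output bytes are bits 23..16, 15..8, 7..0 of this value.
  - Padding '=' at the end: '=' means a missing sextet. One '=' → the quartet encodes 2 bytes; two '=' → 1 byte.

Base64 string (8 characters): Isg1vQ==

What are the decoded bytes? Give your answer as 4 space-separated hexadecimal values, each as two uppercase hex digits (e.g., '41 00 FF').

After char 0 ('I'=8): chars_in_quartet=1 acc=0x8 bytes_emitted=0
After char 1 ('s'=44): chars_in_quartet=2 acc=0x22C bytes_emitted=0
After char 2 ('g'=32): chars_in_quartet=3 acc=0x8B20 bytes_emitted=0
After char 3 ('1'=53): chars_in_quartet=4 acc=0x22C835 -> emit 22 C8 35, reset; bytes_emitted=3
After char 4 ('v'=47): chars_in_quartet=1 acc=0x2F bytes_emitted=3
After char 5 ('Q'=16): chars_in_quartet=2 acc=0xBD0 bytes_emitted=3
Padding '==': partial quartet acc=0xBD0 -> emit BD; bytes_emitted=4

Answer: 22 C8 35 BD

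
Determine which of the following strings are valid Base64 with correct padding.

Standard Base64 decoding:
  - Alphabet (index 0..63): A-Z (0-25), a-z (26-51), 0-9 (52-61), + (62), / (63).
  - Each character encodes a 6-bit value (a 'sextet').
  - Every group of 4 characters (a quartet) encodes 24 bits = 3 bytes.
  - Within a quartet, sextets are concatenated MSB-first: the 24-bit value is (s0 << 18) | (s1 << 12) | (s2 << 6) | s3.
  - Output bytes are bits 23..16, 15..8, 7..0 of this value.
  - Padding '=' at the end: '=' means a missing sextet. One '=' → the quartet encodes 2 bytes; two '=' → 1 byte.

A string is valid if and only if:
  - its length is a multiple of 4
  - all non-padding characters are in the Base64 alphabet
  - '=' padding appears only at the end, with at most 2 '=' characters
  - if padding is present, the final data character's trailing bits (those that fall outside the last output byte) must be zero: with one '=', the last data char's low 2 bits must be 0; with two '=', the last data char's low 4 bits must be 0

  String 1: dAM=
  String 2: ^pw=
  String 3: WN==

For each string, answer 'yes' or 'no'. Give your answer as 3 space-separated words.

String 1: 'dAM=' → valid
String 2: '^pw=' → invalid (bad char(s): ['^'])
String 3: 'WN==' → invalid (bad trailing bits)

Answer: yes no no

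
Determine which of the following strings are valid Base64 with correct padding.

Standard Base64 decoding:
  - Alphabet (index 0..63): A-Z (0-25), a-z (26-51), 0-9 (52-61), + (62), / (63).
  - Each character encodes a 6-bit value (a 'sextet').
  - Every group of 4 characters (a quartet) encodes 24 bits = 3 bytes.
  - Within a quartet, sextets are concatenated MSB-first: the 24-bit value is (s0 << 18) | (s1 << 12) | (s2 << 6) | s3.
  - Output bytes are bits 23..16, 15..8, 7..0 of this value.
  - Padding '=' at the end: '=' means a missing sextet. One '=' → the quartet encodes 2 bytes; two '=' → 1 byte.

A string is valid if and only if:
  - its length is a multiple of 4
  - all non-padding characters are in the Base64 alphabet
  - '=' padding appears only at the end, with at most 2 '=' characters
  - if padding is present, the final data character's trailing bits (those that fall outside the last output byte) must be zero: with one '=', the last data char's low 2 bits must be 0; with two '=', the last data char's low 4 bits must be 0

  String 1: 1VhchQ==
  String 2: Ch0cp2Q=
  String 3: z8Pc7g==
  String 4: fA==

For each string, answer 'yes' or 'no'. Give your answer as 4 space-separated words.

Answer: yes yes yes yes

Derivation:
String 1: '1VhchQ==' → valid
String 2: 'Ch0cp2Q=' → valid
String 3: 'z8Pc7g==' → valid
String 4: 'fA==' → valid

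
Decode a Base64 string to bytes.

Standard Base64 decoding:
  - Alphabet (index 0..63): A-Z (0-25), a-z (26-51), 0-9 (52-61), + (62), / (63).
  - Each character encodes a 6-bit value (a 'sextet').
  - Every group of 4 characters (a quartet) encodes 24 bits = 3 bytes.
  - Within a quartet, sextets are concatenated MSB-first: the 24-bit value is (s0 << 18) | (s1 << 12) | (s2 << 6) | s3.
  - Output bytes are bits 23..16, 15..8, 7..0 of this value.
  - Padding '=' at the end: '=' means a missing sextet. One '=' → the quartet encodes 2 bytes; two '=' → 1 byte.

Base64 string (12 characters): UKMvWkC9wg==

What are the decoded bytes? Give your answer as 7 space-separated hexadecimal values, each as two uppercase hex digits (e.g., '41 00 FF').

Answer: 50 A3 2F 5A 40 BD C2

Derivation:
After char 0 ('U'=20): chars_in_quartet=1 acc=0x14 bytes_emitted=0
After char 1 ('K'=10): chars_in_quartet=2 acc=0x50A bytes_emitted=0
After char 2 ('M'=12): chars_in_quartet=3 acc=0x1428C bytes_emitted=0
After char 3 ('v'=47): chars_in_quartet=4 acc=0x50A32F -> emit 50 A3 2F, reset; bytes_emitted=3
After char 4 ('W'=22): chars_in_quartet=1 acc=0x16 bytes_emitted=3
After char 5 ('k'=36): chars_in_quartet=2 acc=0x5A4 bytes_emitted=3
After char 6 ('C'=2): chars_in_quartet=3 acc=0x16902 bytes_emitted=3
After char 7 ('9'=61): chars_in_quartet=4 acc=0x5A40BD -> emit 5A 40 BD, reset; bytes_emitted=6
After char 8 ('w'=48): chars_in_quartet=1 acc=0x30 bytes_emitted=6
After char 9 ('g'=32): chars_in_quartet=2 acc=0xC20 bytes_emitted=6
Padding '==': partial quartet acc=0xC20 -> emit C2; bytes_emitted=7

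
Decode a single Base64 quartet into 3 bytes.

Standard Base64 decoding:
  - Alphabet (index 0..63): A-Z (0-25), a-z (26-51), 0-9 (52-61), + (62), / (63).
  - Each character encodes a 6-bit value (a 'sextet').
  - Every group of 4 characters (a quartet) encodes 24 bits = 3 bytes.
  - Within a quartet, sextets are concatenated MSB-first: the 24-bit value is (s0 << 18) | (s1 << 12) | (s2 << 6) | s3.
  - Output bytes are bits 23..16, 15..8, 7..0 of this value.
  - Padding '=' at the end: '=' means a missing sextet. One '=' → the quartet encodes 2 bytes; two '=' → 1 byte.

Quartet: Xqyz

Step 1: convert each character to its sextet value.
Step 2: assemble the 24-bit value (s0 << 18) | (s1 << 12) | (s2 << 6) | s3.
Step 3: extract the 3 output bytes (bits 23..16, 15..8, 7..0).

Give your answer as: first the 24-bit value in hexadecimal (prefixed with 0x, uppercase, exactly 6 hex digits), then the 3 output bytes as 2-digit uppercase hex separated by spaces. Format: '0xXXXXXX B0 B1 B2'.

Sextets: X=23, q=42, y=50, z=51
24-bit: (23<<18) | (42<<12) | (50<<6) | 51
      = 0x5C0000 | 0x02A000 | 0x000C80 | 0x000033
      = 0x5EACB3
Bytes: (v>>16)&0xFF=5E, (v>>8)&0xFF=AC, v&0xFF=B3

Answer: 0x5EACB3 5E AC B3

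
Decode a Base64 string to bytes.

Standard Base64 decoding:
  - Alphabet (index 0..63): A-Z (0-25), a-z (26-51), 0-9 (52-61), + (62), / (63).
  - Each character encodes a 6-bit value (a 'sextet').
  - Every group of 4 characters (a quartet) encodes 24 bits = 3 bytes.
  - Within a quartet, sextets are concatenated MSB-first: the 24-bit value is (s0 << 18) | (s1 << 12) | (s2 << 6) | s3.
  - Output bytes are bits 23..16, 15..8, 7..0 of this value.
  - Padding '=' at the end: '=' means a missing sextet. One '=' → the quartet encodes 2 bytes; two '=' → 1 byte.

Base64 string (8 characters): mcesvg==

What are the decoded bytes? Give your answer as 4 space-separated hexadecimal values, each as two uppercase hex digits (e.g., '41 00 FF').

Answer: 99 C7 AC BE

Derivation:
After char 0 ('m'=38): chars_in_quartet=1 acc=0x26 bytes_emitted=0
After char 1 ('c'=28): chars_in_quartet=2 acc=0x99C bytes_emitted=0
After char 2 ('e'=30): chars_in_quartet=3 acc=0x2671E bytes_emitted=0
After char 3 ('s'=44): chars_in_quartet=4 acc=0x99C7AC -> emit 99 C7 AC, reset; bytes_emitted=3
After char 4 ('v'=47): chars_in_quartet=1 acc=0x2F bytes_emitted=3
After char 5 ('g'=32): chars_in_quartet=2 acc=0xBE0 bytes_emitted=3
Padding '==': partial quartet acc=0xBE0 -> emit BE; bytes_emitted=4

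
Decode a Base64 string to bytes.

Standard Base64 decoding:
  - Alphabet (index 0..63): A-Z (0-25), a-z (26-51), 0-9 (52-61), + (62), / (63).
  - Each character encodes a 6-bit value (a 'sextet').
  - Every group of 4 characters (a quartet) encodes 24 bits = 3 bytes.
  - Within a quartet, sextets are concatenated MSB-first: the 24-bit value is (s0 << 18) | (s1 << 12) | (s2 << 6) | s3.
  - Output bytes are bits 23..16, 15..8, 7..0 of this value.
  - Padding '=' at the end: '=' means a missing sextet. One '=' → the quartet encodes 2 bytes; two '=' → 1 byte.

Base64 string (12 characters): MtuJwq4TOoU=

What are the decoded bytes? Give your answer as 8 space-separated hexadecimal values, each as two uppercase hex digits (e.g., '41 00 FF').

Answer: 32 DB 89 C2 AE 13 3A 85

Derivation:
After char 0 ('M'=12): chars_in_quartet=1 acc=0xC bytes_emitted=0
After char 1 ('t'=45): chars_in_quartet=2 acc=0x32D bytes_emitted=0
After char 2 ('u'=46): chars_in_quartet=3 acc=0xCB6E bytes_emitted=0
After char 3 ('J'=9): chars_in_quartet=4 acc=0x32DB89 -> emit 32 DB 89, reset; bytes_emitted=3
After char 4 ('w'=48): chars_in_quartet=1 acc=0x30 bytes_emitted=3
After char 5 ('q'=42): chars_in_quartet=2 acc=0xC2A bytes_emitted=3
After char 6 ('4'=56): chars_in_quartet=3 acc=0x30AB8 bytes_emitted=3
After char 7 ('T'=19): chars_in_quartet=4 acc=0xC2AE13 -> emit C2 AE 13, reset; bytes_emitted=6
After char 8 ('O'=14): chars_in_quartet=1 acc=0xE bytes_emitted=6
After char 9 ('o'=40): chars_in_quartet=2 acc=0x3A8 bytes_emitted=6
After char 10 ('U'=20): chars_in_quartet=3 acc=0xEA14 bytes_emitted=6
Padding '=': partial quartet acc=0xEA14 -> emit 3A 85; bytes_emitted=8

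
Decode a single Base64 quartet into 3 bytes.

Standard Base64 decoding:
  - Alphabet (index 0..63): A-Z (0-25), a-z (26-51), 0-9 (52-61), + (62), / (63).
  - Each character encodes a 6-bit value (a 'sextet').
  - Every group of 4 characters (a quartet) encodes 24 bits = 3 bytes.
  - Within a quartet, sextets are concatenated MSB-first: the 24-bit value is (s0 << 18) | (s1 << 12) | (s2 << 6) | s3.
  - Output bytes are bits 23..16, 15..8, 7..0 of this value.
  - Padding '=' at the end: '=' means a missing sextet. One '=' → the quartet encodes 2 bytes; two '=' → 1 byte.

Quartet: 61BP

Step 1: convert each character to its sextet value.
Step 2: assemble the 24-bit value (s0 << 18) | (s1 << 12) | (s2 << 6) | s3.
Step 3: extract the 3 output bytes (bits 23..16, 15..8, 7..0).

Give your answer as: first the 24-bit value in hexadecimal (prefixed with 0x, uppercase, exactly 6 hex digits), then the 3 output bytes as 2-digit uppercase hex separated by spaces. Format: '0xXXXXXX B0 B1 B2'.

Sextets: 6=58, 1=53, B=1, P=15
24-bit: (58<<18) | (53<<12) | (1<<6) | 15
      = 0xE80000 | 0x035000 | 0x000040 | 0x00000F
      = 0xEB504F
Bytes: (v>>16)&0xFF=EB, (v>>8)&0xFF=50, v&0xFF=4F

Answer: 0xEB504F EB 50 4F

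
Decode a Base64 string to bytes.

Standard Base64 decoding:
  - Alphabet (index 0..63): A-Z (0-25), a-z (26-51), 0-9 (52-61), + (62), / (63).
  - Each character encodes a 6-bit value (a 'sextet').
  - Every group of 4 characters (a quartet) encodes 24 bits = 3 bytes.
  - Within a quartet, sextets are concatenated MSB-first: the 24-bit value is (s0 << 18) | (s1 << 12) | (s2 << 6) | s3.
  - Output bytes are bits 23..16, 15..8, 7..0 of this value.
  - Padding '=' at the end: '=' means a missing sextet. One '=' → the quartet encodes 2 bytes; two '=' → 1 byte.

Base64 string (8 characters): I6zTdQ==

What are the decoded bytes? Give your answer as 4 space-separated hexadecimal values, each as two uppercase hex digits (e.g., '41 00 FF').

Answer: 23 AC D3 75

Derivation:
After char 0 ('I'=8): chars_in_quartet=1 acc=0x8 bytes_emitted=0
After char 1 ('6'=58): chars_in_quartet=2 acc=0x23A bytes_emitted=0
After char 2 ('z'=51): chars_in_quartet=3 acc=0x8EB3 bytes_emitted=0
After char 3 ('T'=19): chars_in_quartet=4 acc=0x23ACD3 -> emit 23 AC D3, reset; bytes_emitted=3
After char 4 ('d'=29): chars_in_quartet=1 acc=0x1D bytes_emitted=3
After char 5 ('Q'=16): chars_in_quartet=2 acc=0x750 bytes_emitted=3
Padding '==': partial quartet acc=0x750 -> emit 75; bytes_emitted=4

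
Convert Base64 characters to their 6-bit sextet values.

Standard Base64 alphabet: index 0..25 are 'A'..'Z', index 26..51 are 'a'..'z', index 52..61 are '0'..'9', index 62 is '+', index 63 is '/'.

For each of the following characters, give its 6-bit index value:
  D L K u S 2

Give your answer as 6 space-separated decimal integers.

Answer: 3 11 10 46 18 54

Derivation:
'D': A..Z range, ord('D') − ord('A') = 3
'L': A..Z range, ord('L') − ord('A') = 11
'K': A..Z range, ord('K') − ord('A') = 10
'u': a..z range, 26 + ord('u') − ord('a') = 46
'S': A..Z range, ord('S') − ord('A') = 18
'2': 0..9 range, 52 + ord('2') − ord('0') = 54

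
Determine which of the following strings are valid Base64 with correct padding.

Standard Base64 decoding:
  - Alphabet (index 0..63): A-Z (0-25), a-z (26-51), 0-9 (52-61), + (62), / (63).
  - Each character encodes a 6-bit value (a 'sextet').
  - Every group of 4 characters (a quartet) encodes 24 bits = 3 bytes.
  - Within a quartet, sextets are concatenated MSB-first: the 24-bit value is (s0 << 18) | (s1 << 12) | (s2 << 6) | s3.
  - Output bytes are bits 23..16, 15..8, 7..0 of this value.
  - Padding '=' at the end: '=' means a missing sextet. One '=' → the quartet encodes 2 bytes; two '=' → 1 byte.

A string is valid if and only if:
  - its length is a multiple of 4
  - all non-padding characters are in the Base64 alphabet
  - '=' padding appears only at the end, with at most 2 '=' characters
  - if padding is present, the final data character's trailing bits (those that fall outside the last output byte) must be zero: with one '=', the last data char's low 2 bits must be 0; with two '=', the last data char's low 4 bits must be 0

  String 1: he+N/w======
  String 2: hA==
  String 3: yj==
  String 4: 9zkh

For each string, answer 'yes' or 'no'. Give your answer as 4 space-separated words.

String 1: 'he+N/w======' → invalid (6 pad chars (max 2))
String 2: 'hA==' → valid
String 3: 'yj==' → invalid (bad trailing bits)
String 4: '9zkh' → valid

Answer: no yes no yes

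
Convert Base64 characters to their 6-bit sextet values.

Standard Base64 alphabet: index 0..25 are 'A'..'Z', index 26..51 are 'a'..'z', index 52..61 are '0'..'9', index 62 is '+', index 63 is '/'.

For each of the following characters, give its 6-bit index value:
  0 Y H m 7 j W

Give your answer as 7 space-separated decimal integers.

'0': 0..9 range, 52 + ord('0') − ord('0') = 52
'Y': A..Z range, ord('Y') − ord('A') = 24
'H': A..Z range, ord('H') − ord('A') = 7
'm': a..z range, 26 + ord('m') − ord('a') = 38
'7': 0..9 range, 52 + ord('7') − ord('0') = 59
'j': a..z range, 26 + ord('j') − ord('a') = 35
'W': A..Z range, ord('W') − ord('A') = 22

Answer: 52 24 7 38 59 35 22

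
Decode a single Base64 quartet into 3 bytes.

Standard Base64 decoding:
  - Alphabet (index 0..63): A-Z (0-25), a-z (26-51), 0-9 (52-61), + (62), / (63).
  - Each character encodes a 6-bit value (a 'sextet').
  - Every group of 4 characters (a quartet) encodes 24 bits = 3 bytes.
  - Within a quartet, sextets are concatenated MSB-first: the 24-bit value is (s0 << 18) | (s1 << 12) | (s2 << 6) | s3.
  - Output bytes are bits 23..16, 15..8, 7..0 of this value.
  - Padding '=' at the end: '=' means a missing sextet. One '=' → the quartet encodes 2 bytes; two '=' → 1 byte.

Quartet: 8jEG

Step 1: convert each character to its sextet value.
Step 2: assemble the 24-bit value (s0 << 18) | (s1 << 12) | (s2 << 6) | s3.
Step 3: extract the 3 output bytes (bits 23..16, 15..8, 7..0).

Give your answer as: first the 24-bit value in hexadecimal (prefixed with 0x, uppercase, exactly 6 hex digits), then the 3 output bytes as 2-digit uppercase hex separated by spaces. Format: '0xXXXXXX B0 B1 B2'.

Answer: 0xF23106 F2 31 06

Derivation:
Sextets: 8=60, j=35, E=4, G=6
24-bit: (60<<18) | (35<<12) | (4<<6) | 6
      = 0xF00000 | 0x023000 | 0x000100 | 0x000006
      = 0xF23106
Bytes: (v>>16)&0xFF=F2, (v>>8)&0xFF=31, v&0xFF=06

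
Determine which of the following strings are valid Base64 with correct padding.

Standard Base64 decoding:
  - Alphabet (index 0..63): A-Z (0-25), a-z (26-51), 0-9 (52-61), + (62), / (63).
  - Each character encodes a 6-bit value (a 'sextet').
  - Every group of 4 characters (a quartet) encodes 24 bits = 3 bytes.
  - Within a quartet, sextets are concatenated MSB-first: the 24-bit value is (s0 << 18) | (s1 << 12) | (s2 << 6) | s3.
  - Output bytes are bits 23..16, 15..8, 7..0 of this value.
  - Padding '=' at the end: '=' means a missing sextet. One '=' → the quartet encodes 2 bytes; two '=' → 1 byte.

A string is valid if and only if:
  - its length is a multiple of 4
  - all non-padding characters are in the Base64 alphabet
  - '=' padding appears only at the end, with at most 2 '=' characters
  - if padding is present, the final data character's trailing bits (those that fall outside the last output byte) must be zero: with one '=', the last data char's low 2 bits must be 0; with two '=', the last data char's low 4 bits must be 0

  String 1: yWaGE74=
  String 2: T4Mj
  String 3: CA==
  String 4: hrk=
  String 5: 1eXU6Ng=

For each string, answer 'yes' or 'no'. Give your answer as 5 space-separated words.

String 1: 'yWaGE74=' → valid
String 2: 'T4Mj' → valid
String 3: 'CA==' → valid
String 4: 'hrk=' → valid
String 5: '1eXU6Ng=' → valid

Answer: yes yes yes yes yes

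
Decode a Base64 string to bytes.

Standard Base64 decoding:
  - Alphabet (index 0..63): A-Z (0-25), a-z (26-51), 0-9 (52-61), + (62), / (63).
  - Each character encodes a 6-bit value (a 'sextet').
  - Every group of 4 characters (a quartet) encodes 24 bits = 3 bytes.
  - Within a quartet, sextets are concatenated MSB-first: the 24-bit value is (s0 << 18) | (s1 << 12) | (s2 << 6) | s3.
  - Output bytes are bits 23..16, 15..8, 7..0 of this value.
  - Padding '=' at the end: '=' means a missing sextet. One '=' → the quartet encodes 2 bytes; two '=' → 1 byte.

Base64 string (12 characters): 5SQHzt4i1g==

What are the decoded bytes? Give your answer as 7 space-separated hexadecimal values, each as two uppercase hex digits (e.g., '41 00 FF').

After char 0 ('5'=57): chars_in_quartet=1 acc=0x39 bytes_emitted=0
After char 1 ('S'=18): chars_in_quartet=2 acc=0xE52 bytes_emitted=0
After char 2 ('Q'=16): chars_in_quartet=3 acc=0x39490 bytes_emitted=0
After char 3 ('H'=7): chars_in_quartet=4 acc=0xE52407 -> emit E5 24 07, reset; bytes_emitted=3
After char 4 ('z'=51): chars_in_quartet=1 acc=0x33 bytes_emitted=3
After char 5 ('t'=45): chars_in_quartet=2 acc=0xCED bytes_emitted=3
After char 6 ('4'=56): chars_in_quartet=3 acc=0x33B78 bytes_emitted=3
After char 7 ('i'=34): chars_in_quartet=4 acc=0xCEDE22 -> emit CE DE 22, reset; bytes_emitted=6
After char 8 ('1'=53): chars_in_quartet=1 acc=0x35 bytes_emitted=6
After char 9 ('g'=32): chars_in_quartet=2 acc=0xD60 bytes_emitted=6
Padding '==': partial quartet acc=0xD60 -> emit D6; bytes_emitted=7

Answer: E5 24 07 CE DE 22 D6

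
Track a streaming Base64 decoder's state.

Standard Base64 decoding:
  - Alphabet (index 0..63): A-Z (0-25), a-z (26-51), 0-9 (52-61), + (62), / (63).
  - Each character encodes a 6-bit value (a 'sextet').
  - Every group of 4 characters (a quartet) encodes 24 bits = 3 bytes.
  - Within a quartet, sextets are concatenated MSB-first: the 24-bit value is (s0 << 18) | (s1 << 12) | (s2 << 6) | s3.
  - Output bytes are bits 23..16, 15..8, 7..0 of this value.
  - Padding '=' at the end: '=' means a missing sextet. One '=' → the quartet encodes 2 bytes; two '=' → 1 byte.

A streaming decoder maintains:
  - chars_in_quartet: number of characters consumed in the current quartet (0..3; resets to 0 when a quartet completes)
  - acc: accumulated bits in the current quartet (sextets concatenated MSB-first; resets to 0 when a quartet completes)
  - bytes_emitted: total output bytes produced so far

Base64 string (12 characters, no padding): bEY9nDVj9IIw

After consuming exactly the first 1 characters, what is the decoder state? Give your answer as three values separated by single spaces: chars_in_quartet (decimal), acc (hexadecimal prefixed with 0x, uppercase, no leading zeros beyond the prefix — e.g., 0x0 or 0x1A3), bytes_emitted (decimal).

After char 0 ('b'=27): chars_in_quartet=1 acc=0x1B bytes_emitted=0

Answer: 1 0x1B 0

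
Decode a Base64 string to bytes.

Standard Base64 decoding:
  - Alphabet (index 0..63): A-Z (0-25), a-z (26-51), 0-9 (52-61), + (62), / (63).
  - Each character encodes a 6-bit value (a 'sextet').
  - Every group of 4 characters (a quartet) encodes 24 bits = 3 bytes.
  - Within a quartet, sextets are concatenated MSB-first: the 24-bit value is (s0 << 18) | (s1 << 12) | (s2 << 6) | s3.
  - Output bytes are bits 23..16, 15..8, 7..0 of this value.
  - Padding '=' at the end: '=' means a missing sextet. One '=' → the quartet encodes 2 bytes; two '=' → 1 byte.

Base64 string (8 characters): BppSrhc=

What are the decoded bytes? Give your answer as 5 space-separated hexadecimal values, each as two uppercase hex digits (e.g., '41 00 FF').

Answer: 06 9A 52 AE 17

Derivation:
After char 0 ('B'=1): chars_in_quartet=1 acc=0x1 bytes_emitted=0
After char 1 ('p'=41): chars_in_quartet=2 acc=0x69 bytes_emitted=0
After char 2 ('p'=41): chars_in_quartet=3 acc=0x1A69 bytes_emitted=0
After char 3 ('S'=18): chars_in_quartet=4 acc=0x69A52 -> emit 06 9A 52, reset; bytes_emitted=3
After char 4 ('r'=43): chars_in_quartet=1 acc=0x2B bytes_emitted=3
After char 5 ('h'=33): chars_in_quartet=2 acc=0xAE1 bytes_emitted=3
After char 6 ('c'=28): chars_in_quartet=3 acc=0x2B85C bytes_emitted=3
Padding '=': partial quartet acc=0x2B85C -> emit AE 17; bytes_emitted=5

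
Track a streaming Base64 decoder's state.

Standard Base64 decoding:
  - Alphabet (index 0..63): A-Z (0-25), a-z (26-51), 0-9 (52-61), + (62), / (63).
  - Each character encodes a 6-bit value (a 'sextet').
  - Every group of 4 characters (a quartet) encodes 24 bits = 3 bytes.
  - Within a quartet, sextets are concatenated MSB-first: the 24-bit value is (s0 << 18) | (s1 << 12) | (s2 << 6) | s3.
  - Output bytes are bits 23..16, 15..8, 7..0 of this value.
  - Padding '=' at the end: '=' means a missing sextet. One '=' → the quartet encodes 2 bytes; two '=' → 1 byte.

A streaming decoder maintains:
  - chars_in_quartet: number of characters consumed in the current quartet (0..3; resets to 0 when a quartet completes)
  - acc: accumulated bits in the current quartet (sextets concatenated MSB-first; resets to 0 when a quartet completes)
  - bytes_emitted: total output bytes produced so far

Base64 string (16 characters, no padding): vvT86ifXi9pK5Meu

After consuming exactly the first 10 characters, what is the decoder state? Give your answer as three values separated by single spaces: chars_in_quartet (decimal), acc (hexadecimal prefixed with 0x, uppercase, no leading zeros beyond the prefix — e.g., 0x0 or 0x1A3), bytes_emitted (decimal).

Answer: 2 0x8BD 6

Derivation:
After char 0 ('v'=47): chars_in_quartet=1 acc=0x2F bytes_emitted=0
After char 1 ('v'=47): chars_in_quartet=2 acc=0xBEF bytes_emitted=0
After char 2 ('T'=19): chars_in_quartet=3 acc=0x2FBD3 bytes_emitted=0
After char 3 ('8'=60): chars_in_quartet=4 acc=0xBEF4FC -> emit BE F4 FC, reset; bytes_emitted=3
After char 4 ('6'=58): chars_in_quartet=1 acc=0x3A bytes_emitted=3
After char 5 ('i'=34): chars_in_quartet=2 acc=0xEA2 bytes_emitted=3
After char 6 ('f'=31): chars_in_quartet=3 acc=0x3A89F bytes_emitted=3
After char 7 ('X'=23): chars_in_quartet=4 acc=0xEA27D7 -> emit EA 27 D7, reset; bytes_emitted=6
After char 8 ('i'=34): chars_in_quartet=1 acc=0x22 bytes_emitted=6
After char 9 ('9'=61): chars_in_quartet=2 acc=0x8BD bytes_emitted=6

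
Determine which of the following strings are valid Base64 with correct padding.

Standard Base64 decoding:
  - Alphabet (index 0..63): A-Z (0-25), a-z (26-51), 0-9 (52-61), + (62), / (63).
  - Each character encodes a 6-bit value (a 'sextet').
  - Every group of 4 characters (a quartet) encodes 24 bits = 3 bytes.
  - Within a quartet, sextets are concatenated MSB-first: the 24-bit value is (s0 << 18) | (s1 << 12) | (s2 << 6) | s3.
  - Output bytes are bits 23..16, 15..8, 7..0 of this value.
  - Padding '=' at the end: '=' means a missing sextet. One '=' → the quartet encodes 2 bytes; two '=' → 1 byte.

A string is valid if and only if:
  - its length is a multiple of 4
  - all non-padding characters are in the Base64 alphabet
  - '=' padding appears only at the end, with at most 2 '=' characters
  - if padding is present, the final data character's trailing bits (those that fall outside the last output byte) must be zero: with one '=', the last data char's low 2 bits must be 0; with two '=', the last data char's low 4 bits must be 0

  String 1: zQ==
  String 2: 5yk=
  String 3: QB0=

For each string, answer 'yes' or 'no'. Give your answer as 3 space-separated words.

Answer: yes yes yes

Derivation:
String 1: 'zQ==' → valid
String 2: '5yk=' → valid
String 3: 'QB0=' → valid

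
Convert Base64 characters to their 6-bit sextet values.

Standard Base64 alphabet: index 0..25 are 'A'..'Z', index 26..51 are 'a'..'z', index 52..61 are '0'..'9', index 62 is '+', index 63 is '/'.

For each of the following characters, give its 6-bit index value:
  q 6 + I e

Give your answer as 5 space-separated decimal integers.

'q': a..z range, 26 + ord('q') − ord('a') = 42
'6': 0..9 range, 52 + ord('6') − ord('0') = 58
'+': index 62
'I': A..Z range, ord('I') − ord('A') = 8
'e': a..z range, 26 + ord('e') − ord('a') = 30

Answer: 42 58 62 8 30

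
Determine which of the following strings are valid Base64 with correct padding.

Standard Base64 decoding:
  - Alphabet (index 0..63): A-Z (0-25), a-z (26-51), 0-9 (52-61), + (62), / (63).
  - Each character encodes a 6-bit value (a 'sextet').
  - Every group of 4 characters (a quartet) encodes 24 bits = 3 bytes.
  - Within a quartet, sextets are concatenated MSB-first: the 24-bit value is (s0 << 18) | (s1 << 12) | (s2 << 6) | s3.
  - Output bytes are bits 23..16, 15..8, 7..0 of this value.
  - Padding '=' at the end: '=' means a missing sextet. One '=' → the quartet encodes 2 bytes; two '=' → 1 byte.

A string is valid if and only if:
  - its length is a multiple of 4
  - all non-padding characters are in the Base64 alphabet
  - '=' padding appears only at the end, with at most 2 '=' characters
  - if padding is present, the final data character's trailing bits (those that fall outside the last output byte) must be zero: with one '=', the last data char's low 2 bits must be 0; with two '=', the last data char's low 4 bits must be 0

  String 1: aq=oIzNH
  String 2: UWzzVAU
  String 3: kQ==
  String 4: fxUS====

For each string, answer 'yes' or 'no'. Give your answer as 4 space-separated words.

Answer: no no yes no

Derivation:
String 1: 'aq=oIzNH' → invalid (bad char(s): ['=']; '=' in middle)
String 2: 'UWzzVAU' → invalid (len=7 not mult of 4)
String 3: 'kQ==' → valid
String 4: 'fxUS====' → invalid (4 pad chars (max 2))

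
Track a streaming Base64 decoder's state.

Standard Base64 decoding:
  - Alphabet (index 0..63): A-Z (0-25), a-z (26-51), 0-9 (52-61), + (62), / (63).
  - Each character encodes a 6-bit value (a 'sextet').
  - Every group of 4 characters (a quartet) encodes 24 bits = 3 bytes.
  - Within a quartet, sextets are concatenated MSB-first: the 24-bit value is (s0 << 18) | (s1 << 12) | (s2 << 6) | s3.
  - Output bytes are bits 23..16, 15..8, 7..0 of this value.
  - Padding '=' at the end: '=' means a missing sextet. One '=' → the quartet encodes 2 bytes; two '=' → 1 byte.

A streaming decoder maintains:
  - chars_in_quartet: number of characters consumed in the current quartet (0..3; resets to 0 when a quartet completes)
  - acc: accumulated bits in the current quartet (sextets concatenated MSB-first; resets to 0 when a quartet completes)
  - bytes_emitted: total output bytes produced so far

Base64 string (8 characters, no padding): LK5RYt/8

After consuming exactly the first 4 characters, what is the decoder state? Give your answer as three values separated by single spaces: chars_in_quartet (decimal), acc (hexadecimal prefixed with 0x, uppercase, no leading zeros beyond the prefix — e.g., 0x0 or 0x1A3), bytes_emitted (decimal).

After char 0 ('L'=11): chars_in_quartet=1 acc=0xB bytes_emitted=0
After char 1 ('K'=10): chars_in_quartet=2 acc=0x2CA bytes_emitted=0
After char 2 ('5'=57): chars_in_quartet=3 acc=0xB2B9 bytes_emitted=0
After char 3 ('R'=17): chars_in_quartet=4 acc=0x2CAE51 -> emit 2C AE 51, reset; bytes_emitted=3

Answer: 0 0x0 3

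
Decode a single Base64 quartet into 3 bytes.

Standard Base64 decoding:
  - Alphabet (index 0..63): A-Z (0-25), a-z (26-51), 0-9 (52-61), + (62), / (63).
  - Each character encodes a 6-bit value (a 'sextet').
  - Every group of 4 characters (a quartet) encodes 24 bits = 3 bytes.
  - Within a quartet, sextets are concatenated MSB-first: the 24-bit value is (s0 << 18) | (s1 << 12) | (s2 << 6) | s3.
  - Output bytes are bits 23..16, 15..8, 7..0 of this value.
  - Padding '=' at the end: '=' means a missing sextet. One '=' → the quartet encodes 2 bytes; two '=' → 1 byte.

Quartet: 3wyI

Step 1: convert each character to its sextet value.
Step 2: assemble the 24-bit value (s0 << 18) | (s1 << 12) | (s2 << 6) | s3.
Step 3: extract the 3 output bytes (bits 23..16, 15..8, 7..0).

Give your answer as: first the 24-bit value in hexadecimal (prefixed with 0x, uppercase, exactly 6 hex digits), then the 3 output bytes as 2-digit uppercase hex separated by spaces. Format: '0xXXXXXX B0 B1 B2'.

Answer: 0xDF0C88 DF 0C 88

Derivation:
Sextets: 3=55, w=48, y=50, I=8
24-bit: (55<<18) | (48<<12) | (50<<6) | 8
      = 0xDC0000 | 0x030000 | 0x000C80 | 0x000008
      = 0xDF0C88
Bytes: (v>>16)&0xFF=DF, (v>>8)&0xFF=0C, v&0xFF=88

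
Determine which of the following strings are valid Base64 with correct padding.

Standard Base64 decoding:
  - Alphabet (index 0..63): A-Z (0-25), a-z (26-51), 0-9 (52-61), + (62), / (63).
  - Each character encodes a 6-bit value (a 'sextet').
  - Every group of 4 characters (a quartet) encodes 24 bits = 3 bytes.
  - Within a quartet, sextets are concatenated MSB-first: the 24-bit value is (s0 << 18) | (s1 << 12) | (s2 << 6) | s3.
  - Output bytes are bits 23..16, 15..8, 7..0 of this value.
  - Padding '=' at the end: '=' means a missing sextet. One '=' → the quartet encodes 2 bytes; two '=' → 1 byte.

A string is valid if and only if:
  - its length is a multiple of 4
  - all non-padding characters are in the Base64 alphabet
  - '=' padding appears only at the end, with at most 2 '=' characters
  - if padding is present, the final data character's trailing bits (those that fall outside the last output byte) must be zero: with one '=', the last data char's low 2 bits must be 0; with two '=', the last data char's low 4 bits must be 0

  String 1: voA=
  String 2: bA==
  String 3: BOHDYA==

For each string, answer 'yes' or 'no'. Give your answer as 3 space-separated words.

Answer: yes yes yes

Derivation:
String 1: 'voA=' → valid
String 2: 'bA==' → valid
String 3: 'BOHDYA==' → valid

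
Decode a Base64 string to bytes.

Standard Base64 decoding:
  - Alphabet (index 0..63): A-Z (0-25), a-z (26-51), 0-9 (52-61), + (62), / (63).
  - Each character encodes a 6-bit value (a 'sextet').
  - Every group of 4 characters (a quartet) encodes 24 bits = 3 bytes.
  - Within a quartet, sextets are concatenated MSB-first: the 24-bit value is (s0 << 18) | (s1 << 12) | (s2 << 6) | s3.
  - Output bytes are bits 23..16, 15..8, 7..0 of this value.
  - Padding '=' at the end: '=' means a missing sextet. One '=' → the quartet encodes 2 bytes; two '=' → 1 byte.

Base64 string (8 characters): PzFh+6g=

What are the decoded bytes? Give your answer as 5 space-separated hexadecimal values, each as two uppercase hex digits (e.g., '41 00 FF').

After char 0 ('P'=15): chars_in_quartet=1 acc=0xF bytes_emitted=0
After char 1 ('z'=51): chars_in_quartet=2 acc=0x3F3 bytes_emitted=0
After char 2 ('F'=5): chars_in_quartet=3 acc=0xFCC5 bytes_emitted=0
After char 3 ('h'=33): chars_in_quartet=4 acc=0x3F3161 -> emit 3F 31 61, reset; bytes_emitted=3
After char 4 ('+'=62): chars_in_quartet=1 acc=0x3E bytes_emitted=3
After char 5 ('6'=58): chars_in_quartet=2 acc=0xFBA bytes_emitted=3
After char 6 ('g'=32): chars_in_quartet=3 acc=0x3EEA0 bytes_emitted=3
Padding '=': partial quartet acc=0x3EEA0 -> emit FB A8; bytes_emitted=5

Answer: 3F 31 61 FB A8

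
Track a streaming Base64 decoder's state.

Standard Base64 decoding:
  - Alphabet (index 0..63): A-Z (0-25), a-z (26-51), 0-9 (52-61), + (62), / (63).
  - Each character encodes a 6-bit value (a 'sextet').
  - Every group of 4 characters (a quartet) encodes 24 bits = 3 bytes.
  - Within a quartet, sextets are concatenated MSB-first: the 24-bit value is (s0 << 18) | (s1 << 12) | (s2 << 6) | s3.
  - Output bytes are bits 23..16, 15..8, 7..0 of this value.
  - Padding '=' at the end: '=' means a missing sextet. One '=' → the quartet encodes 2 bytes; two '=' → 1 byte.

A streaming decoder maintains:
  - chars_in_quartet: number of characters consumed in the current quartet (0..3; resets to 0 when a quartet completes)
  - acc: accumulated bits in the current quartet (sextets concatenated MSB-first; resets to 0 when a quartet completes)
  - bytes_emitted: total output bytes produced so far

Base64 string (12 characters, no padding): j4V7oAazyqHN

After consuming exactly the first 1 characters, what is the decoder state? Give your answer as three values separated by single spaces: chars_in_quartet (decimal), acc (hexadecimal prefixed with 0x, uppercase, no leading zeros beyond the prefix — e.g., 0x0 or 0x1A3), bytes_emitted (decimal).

After char 0 ('j'=35): chars_in_quartet=1 acc=0x23 bytes_emitted=0

Answer: 1 0x23 0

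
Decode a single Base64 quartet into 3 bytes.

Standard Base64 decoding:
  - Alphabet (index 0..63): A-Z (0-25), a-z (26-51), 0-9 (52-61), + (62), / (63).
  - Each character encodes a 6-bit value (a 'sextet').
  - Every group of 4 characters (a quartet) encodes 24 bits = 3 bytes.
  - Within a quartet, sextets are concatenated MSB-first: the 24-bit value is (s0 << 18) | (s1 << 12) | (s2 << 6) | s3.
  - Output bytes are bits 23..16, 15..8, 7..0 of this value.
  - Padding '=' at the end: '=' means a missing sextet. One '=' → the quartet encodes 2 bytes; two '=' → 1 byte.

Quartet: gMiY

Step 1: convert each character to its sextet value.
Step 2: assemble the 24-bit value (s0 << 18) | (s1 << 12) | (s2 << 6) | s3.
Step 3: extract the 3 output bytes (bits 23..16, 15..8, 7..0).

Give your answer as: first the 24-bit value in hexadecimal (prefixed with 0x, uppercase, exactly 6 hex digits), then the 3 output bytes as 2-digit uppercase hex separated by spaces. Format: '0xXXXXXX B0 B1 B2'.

Sextets: g=32, M=12, i=34, Y=24
24-bit: (32<<18) | (12<<12) | (34<<6) | 24
      = 0x800000 | 0x00C000 | 0x000880 | 0x000018
      = 0x80C898
Bytes: (v>>16)&0xFF=80, (v>>8)&0xFF=C8, v&0xFF=98

Answer: 0x80C898 80 C8 98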